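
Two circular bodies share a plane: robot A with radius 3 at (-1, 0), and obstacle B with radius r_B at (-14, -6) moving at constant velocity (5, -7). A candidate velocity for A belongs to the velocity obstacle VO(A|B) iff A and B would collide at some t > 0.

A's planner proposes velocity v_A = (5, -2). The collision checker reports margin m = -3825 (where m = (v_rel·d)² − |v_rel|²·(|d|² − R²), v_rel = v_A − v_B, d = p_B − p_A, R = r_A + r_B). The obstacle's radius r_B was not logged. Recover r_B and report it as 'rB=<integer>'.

m = -3825
d = (-13, -6);  v_rel = (0, 5),  |v_rel|² = 25
v_rel×d = (0)·(-6) − (5)·(-13) = 65
since m = R²·25 − 65²:  R² = (4225 + -3825) / 25 = 16
R = √16 = 4  ⇒  r_B = 4 − 3 = 1

rB=1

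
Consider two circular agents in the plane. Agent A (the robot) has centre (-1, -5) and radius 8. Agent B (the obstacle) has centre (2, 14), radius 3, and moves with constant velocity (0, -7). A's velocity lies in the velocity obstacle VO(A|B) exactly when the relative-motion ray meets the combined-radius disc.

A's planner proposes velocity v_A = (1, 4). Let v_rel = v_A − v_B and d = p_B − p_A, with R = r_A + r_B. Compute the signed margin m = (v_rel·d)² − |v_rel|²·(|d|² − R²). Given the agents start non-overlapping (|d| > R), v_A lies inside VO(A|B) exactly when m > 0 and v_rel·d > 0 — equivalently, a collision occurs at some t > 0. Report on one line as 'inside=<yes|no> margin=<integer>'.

d = (3, 19),  |d|² = 370;  R = 8+3 = 11,  c = 370−11² = 249
v_rel = (1, 11),  |v_rel|² = 122;  v_rel·d = (1)·(3) + (11)·(19) = 212
122·t² − 424·t + 249 = 0  ⇒  m = 212² − 122·249 = 14566
m = 14566 > 0,  v_rel·d = 212 > 0  ⇒  inside

inside=yes margin=14566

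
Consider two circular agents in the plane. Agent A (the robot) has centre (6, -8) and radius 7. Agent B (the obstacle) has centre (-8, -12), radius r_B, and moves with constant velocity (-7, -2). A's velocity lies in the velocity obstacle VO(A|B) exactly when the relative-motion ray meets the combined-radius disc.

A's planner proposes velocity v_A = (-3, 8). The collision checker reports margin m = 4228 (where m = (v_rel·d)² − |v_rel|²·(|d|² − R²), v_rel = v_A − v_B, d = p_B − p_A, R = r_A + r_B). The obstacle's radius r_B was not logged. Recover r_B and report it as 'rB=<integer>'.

m = 4228
d = (-14, -4);  v_rel = (4, 10),  |v_rel|² = 116
v_rel×d = (4)·(-4) − (10)·(-14) = 124
since m = R²·116 − 124²:  R² = (15376 + 4228) / 116 = 169
R = √169 = 13  ⇒  r_B = 13 − 7 = 6

rB=6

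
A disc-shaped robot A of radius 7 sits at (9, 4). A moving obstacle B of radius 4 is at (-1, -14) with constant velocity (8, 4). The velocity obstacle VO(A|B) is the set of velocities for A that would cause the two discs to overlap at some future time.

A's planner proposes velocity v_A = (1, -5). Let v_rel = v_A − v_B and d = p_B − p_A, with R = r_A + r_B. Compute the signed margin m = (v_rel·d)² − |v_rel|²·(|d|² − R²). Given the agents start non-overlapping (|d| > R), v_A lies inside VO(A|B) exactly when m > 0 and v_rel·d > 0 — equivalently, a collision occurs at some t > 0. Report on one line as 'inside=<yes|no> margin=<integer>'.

d = (-10, -18),  |d|² = 424;  R = 7+4 = 11,  c = 424−11² = 303
v_rel = (-7, -9),  |v_rel|² = 130;  v_rel·d = (-7)·(-10) + (-9)·(-18) = 232
130·t² − 464·t + 303 = 0  ⇒  m = 232² − 130·303 = 14434
m = 14434 > 0,  v_rel·d = 232 > 0  ⇒  inside

inside=yes margin=14434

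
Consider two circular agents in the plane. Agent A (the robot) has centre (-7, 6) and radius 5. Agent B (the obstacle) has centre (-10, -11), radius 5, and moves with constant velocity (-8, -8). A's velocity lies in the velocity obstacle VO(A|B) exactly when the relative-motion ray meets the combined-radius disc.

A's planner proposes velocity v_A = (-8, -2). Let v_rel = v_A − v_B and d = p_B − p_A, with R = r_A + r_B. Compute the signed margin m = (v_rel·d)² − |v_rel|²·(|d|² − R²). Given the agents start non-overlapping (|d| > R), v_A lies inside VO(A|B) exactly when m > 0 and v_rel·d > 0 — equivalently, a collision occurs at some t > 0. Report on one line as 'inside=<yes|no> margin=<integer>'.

d = (-3, -17),  |d|² = 298;  R = 5+5 = 10,  c = 298−10² = 198
v_rel = (0, 6),  |v_rel|² = 36;  v_rel·d = (0)·(-3) + (6)·(-17) = -102
36·t² + 204·t + 198 = 0  ⇒  m = (-102)² − 36·198 = 3276
m = 3276 > 0,  v_rel·d = -102 < 0  ⇒  outside

inside=no margin=3276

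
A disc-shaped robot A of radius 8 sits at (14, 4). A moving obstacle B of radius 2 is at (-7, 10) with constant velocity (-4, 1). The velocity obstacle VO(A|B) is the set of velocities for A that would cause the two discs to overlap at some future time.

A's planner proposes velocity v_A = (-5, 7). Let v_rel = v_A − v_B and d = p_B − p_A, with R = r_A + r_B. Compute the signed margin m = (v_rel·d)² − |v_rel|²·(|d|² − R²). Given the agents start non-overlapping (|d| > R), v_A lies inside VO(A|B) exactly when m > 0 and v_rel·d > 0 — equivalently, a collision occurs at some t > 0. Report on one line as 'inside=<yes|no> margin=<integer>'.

d = (-21, 6),  |d|² = 477;  R = 8+2 = 10,  c = 477−10² = 377
v_rel = (-1, 6),  |v_rel|² = 37;  v_rel·d = (-1)·(-21) + (6)·(6) = 57
37·t² − 114·t + 377 = 0  ⇒  m = 57² − 37·377 = -10700
m = -10700 < 0,  v_rel·d = 57 > 0  ⇒  outside

inside=no margin=-10700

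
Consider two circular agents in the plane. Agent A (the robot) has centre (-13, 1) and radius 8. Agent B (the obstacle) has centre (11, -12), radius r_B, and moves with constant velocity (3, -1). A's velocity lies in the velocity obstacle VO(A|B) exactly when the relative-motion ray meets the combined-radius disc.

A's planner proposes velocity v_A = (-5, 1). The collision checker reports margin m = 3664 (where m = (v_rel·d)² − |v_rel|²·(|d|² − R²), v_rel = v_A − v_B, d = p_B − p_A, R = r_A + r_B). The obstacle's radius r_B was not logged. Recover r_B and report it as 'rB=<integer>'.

m = 3664
d = (24, -13);  v_rel = (-8, 2),  |v_rel|² = 68
v_rel×d = (-8)·(-13) − (2)·(24) = 56
since m = R²·68 − 56²:  R² = (3136 + 3664) / 68 = 100
R = √100 = 10  ⇒  r_B = 10 − 8 = 2

rB=2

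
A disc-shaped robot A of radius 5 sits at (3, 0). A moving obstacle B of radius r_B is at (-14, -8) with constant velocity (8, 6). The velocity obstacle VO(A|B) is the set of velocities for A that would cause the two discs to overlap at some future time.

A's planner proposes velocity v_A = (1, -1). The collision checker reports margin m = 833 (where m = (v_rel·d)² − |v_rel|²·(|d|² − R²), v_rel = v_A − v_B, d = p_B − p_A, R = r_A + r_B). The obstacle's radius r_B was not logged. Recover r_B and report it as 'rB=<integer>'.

m = 833
d = (-17, -8);  v_rel = (-7, -7),  |v_rel|² = 98
v_rel×d = (-7)·(-8) − (-7)·(-17) = -63
since m = R²·98 − (-63)²:  R² = (3969 + 833) / 98 = 49
R = √49 = 7  ⇒  r_B = 7 − 5 = 2

rB=2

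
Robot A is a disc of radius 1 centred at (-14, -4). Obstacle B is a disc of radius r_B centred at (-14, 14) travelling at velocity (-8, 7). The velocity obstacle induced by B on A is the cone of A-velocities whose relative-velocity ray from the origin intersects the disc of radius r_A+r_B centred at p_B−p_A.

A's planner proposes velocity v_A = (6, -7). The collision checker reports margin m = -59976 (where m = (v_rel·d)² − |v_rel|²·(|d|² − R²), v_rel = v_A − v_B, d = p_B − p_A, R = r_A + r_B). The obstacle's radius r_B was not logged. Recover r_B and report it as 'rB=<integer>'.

m = -59976
d = (0, 18);  v_rel = (14, -14),  |v_rel|² = 392
v_rel×d = (14)·(18) − (-14)·(0) = 252
since m = R²·392 − 252²:  R² = (63504 + -59976) / 392 = 9
R = √9 = 3  ⇒  r_B = 3 − 1 = 2

rB=2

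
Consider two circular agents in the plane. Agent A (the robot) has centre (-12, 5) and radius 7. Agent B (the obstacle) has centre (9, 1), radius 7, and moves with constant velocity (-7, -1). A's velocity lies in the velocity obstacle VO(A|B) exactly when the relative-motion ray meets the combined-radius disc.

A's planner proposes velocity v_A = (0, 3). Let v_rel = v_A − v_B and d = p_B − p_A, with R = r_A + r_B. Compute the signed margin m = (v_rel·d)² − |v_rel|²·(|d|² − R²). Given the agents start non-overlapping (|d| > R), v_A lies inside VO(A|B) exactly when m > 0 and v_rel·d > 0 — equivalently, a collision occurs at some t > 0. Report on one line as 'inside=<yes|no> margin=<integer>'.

d = (21, -4),  |d|² = 457;  R = 7+7 = 14,  c = 457−14² = 261
v_rel = (7, 4),  |v_rel|² = 65;  v_rel·d = (7)·(21) + (4)·(-4) = 131
65·t² − 262·t + 261 = 0  ⇒  m = 131² − 65·261 = 196
m = 196 > 0,  v_rel·d = 131 > 0  ⇒  inside

inside=yes margin=196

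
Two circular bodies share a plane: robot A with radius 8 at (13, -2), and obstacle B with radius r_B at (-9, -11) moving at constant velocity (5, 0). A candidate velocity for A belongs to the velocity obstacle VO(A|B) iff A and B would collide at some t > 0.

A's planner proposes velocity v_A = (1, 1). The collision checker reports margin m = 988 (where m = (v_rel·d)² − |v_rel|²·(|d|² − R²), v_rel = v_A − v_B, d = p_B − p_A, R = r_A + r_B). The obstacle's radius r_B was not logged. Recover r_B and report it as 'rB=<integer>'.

m = 988
d = (-22, -9);  v_rel = (-4, 1),  |v_rel|² = 17
v_rel×d = (-4)·(-9) − (1)·(-22) = 58
since m = R²·17 − 58²:  R² = (3364 + 988) / 17 = 256
R = √256 = 16  ⇒  r_B = 16 − 8 = 8

rB=8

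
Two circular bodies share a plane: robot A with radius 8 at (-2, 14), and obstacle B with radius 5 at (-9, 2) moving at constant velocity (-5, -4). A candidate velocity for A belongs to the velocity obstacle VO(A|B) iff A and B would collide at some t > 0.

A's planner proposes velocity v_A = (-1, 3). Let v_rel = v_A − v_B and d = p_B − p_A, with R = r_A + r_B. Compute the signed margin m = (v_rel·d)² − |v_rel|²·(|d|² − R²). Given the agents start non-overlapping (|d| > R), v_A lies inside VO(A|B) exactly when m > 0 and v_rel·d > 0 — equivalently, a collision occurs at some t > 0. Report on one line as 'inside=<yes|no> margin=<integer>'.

d = (-7, -12),  |d|² = 193;  R = 8+5 = 13,  c = 193−13² = 24
v_rel = (4, 7),  |v_rel|² = 65;  v_rel·d = (4)·(-7) + (7)·(-12) = -112
65·t² + 224·t + 24 = 0  ⇒  m = (-112)² − 65·24 = 10984
m = 10984 > 0,  v_rel·d = -112 < 0  ⇒  outside

inside=no margin=10984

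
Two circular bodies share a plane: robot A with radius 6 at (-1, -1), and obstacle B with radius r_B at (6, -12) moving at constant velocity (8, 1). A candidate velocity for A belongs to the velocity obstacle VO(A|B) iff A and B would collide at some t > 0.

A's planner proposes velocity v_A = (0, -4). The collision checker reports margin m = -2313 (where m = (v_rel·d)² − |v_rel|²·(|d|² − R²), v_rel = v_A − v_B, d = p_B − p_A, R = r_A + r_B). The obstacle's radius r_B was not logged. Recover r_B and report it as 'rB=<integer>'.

m = -2313
d = (7, -11);  v_rel = (-8, -5),  |v_rel|² = 89
v_rel×d = (-8)·(-11) − (-5)·(7) = 123
since m = R²·89 − 123²:  R² = (15129 + -2313) / 89 = 144
R = √144 = 12  ⇒  r_B = 12 − 6 = 6

rB=6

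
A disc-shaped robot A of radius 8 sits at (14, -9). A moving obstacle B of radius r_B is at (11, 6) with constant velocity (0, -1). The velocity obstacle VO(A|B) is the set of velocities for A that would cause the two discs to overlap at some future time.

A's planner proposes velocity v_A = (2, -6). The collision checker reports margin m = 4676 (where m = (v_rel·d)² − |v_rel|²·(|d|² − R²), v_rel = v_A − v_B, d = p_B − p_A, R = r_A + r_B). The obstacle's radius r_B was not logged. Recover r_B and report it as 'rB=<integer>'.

m = 4676
d = (-3, 15);  v_rel = (2, -5),  |v_rel|² = 29
v_rel×d = (2)·(15) − (-5)·(-3) = 15
since m = R²·29 − 15²:  R² = (225 + 4676) / 29 = 169
R = √169 = 13  ⇒  r_B = 13 − 8 = 5

rB=5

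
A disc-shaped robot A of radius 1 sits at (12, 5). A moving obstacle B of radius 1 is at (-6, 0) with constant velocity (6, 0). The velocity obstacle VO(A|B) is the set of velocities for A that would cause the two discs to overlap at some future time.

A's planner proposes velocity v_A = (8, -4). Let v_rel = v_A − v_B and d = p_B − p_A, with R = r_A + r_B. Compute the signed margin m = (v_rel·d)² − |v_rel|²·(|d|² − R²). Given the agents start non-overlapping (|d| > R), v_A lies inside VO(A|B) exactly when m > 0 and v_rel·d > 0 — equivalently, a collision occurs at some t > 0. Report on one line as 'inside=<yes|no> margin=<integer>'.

d = (-18, -5),  |d|² = 349;  R = 1+1 = 2,  c = 349−2² = 345
v_rel = (2, -4),  |v_rel|² = 20;  v_rel·d = (2)·(-18) + (-4)·(-5) = -16
20·t² + 32·t + 345 = 0  ⇒  m = (-16)² − 20·345 = -6644
m = -6644 < 0,  v_rel·d = -16 < 0  ⇒  outside

inside=no margin=-6644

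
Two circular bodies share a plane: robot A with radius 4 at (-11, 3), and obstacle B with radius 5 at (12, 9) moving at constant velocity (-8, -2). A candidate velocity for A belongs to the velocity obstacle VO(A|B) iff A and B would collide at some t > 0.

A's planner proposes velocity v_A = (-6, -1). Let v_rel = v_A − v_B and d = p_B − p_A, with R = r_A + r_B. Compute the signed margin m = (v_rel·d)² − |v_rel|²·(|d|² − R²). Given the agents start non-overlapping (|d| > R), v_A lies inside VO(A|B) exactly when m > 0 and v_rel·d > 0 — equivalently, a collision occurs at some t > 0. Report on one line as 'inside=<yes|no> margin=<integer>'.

d = (23, 6),  |d|² = 565;  R = 4+5 = 9,  c = 565−9² = 484
v_rel = (2, 1),  |v_rel|² = 5;  v_rel·d = (2)·(23) + (1)·(6) = 52
5·t² − 104·t + 484 = 0  ⇒  m = 52² − 5·484 = 284
m = 284 > 0,  v_rel·d = 52 > 0  ⇒  inside

inside=yes margin=284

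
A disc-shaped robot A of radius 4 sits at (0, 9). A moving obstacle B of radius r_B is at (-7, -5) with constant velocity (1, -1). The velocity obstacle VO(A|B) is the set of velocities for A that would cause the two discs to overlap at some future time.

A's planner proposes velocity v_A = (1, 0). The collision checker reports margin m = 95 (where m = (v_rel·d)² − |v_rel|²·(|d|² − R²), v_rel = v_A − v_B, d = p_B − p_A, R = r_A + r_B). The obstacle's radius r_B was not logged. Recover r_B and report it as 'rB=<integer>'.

m = 95
d = (-7, -14);  v_rel = (0, 1),  |v_rel|² = 1
v_rel×d = (0)·(-14) − (1)·(-7) = 7
since m = R²·1 − 7²:  R² = (49 + 95) / 1 = 144
R = √144 = 12  ⇒  r_B = 12 − 4 = 8

rB=8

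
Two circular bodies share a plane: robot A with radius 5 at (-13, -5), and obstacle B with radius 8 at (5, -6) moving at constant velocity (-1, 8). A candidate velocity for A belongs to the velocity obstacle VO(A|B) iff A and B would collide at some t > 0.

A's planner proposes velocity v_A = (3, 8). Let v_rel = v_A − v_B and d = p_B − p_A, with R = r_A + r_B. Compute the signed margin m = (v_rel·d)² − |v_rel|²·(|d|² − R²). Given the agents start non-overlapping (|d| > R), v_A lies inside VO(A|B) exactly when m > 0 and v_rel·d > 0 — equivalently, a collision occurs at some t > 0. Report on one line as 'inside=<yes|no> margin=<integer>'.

d = (18, -1),  |d|² = 325;  R = 5+8 = 13,  c = 325−13² = 156
v_rel = (4, 0),  |v_rel|² = 16;  v_rel·d = (4)·(18) + (0)·(-1) = 72
16·t² − 144·t + 156 = 0  ⇒  m = 72² − 16·156 = 2688
m = 2688 > 0,  v_rel·d = 72 > 0  ⇒  inside

inside=yes margin=2688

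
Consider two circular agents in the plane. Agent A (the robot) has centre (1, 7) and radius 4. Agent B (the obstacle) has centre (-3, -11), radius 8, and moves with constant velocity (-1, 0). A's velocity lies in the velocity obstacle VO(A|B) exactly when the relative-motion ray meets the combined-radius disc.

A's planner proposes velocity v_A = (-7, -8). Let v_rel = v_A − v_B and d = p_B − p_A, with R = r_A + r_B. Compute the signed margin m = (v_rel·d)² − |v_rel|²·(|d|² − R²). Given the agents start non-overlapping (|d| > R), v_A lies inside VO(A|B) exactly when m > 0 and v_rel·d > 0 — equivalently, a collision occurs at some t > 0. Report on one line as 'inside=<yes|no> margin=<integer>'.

d = (-4, -18),  |d|² = 340;  R = 4+8 = 12,  c = 340−12² = 196
v_rel = (-6, -8),  |v_rel|² = 100;  v_rel·d = (-6)·(-4) + (-8)·(-18) = 168
100·t² − 336·t + 196 = 0  ⇒  m = 168² − 100·196 = 8624
m = 8624 > 0,  v_rel·d = 168 > 0  ⇒  inside

inside=yes margin=8624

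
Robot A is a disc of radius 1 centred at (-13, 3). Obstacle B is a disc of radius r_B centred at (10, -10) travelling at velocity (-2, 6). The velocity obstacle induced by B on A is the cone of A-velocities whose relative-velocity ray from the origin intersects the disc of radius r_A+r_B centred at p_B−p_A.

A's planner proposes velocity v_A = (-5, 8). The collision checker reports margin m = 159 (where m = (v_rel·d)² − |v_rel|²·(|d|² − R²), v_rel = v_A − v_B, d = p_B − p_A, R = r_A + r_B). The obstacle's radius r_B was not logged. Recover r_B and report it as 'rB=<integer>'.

m = 159
d = (23, -13);  v_rel = (-3, 2),  |v_rel|² = 13
v_rel×d = (-3)·(-13) − (2)·(23) = -7
since m = R²·13 − (-7)²:  R² = (49 + 159) / 13 = 16
R = √16 = 4  ⇒  r_B = 4 − 1 = 3

rB=3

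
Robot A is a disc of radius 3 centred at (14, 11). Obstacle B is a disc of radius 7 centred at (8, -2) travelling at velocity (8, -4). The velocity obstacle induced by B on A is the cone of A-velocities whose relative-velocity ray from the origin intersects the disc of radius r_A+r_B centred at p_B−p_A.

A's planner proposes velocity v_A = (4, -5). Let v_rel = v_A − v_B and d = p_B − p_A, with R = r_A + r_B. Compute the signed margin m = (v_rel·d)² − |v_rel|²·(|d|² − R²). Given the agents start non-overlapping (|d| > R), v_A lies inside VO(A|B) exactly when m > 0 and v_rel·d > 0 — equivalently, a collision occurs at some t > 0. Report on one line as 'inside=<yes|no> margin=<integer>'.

d = (-6, -13),  |d|² = 205;  R = 3+7 = 10,  c = 205−10² = 105
v_rel = (-4, -1),  |v_rel|² = 17;  v_rel·d = (-4)·(-6) + (-1)·(-13) = 37
17·t² − 74·t + 105 = 0  ⇒  m = 37² − 17·105 = -416
m = -416 < 0,  v_rel·d = 37 > 0  ⇒  outside

inside=no margin=-416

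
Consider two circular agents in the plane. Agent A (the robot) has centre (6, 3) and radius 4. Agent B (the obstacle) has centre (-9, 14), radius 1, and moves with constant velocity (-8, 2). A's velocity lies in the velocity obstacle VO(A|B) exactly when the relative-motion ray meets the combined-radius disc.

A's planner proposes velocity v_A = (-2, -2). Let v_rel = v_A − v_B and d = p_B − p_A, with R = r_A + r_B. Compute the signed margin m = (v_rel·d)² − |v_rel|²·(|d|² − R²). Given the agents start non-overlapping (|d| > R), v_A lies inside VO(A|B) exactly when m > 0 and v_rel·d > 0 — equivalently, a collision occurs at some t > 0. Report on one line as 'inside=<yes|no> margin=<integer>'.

d = (-15, 11),  |d|² = 346;  R = 4+1 = 5,  c = 346−5² = 321
v_rel = (6, -4),  |v_rel|² = 52;  v_rel·d = (6)·(-15) + (-4)·(11) = -134
52·t² + 268·t + 321 = 0  ⇒  m = (-134)² − 52·321 = 1264
m = 1264 > 0,  v_rel·d = -134 < 0  ⇒  outside

inside=no margin=1264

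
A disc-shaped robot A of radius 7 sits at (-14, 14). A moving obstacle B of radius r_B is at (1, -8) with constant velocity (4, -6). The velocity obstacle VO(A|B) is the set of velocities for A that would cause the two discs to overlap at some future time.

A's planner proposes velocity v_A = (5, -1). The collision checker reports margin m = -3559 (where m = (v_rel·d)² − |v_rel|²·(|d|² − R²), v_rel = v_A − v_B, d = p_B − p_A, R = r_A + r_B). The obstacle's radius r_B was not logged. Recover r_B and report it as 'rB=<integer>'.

m = -3559
d = (15, -22);  v_rel = (1, 5),  |v_rel|² = 26
v_rel×d = (1)·(-22) − (5)·(15) = -97
since m = R²·26 − (-97)²:  R² = (9409 + -3559) / 26 = 225
R = √225 = 15  ⇒  r_B = 15 − 7 = 8

rB=8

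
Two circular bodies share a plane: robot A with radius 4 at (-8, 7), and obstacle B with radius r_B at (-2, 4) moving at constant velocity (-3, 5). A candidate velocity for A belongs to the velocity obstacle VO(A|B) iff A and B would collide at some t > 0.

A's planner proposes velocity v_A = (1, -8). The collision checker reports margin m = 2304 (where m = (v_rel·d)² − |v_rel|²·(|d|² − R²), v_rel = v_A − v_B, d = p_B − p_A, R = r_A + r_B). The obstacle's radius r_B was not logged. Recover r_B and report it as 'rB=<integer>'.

m = 2304
d = (6, -3);  v_rel = (4, -13),  |v_rel|² = 185
v_rel×d = (4)·(-3) − (-13)·(6) = 66
since m = R²·185 − 66²:  R² = (4356 + 2304) / 185 = 36
R = √36 = 6  ⇒  r_B = 6 − 4 = 2

rB=2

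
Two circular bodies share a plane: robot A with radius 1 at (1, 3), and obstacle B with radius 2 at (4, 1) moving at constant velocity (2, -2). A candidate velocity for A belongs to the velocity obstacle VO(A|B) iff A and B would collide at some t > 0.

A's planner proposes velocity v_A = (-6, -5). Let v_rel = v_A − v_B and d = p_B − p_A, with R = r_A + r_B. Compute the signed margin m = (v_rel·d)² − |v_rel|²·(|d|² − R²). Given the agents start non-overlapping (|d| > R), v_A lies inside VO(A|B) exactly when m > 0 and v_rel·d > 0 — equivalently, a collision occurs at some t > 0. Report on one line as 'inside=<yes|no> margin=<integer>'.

d = (3, -2),  |d|² = 13;  R = 1+2 = 3,  c = 13−3² = 4
v_rel = (-8, -3),  |v_rel|² = 73;  v_rel·d = (-8)·(3) + (-3)·(-2) = -18
73·t² + 36·t + 4 = 0  ⇒  m = (-18)² − 73·4 = 32
m = 32 > 0,  v_rel·d = -18 < 0  ⇒  outside

inside=no margin=32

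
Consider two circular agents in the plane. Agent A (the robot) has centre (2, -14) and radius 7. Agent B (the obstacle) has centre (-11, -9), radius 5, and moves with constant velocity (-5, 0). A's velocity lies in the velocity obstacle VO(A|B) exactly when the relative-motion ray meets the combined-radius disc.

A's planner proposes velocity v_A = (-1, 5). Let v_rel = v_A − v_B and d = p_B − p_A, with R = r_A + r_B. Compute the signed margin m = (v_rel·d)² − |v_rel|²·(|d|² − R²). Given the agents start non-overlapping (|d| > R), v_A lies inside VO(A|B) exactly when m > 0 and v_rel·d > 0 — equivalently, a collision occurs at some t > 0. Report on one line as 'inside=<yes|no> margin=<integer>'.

d = (-13, 5),  |d|² = 194;  R = 7+5 = 12,  c = 194−12² = 50
v_rel = (4, 5),  |v_rel|² = 41;  v_rel·d = (4)·(-13) + (5)·(5) = -27
41·t² + 54·t + 50 = 0  ⇒  m = (-27)² − 41·50 = -1321
m = -1321 < 0,  v_rel·d = -27 < 0  ⇒  outside

inside=no margin=-1321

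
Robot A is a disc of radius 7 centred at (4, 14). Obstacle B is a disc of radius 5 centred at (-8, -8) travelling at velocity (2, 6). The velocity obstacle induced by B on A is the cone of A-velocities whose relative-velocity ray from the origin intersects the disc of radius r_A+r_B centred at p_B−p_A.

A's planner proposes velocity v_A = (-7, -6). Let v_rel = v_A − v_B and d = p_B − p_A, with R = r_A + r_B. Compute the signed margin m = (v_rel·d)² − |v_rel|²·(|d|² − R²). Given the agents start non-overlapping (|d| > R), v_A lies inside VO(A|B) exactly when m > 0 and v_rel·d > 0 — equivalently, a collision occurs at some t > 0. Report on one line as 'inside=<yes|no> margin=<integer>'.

d = (-12, -22),  |d|² = 628;  R = 7+5 = 12,  c = 628−12² = 484
v_rel = (-9, -12),  |v_rel|² = 225;  v_rel·d = (-9)·(-12) + (-12)·(-22) = 372
225·t² − 744·t + 484 = 0  ⇒  m = 372² − 225·484 = 29484
m = 29484 > 0,  v_rel·d = 372 > 0  ⇒  inside

inside=yes margin=29484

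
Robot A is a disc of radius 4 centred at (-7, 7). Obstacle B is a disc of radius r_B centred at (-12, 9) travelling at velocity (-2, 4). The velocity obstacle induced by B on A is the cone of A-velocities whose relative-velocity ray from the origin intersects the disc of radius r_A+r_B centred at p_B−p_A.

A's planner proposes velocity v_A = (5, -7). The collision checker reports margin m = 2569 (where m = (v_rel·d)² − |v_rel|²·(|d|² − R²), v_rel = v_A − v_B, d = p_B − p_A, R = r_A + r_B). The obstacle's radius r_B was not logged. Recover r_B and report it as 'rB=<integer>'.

m = 2569
d = (-5, 2);  v_rel = (7, -11),  |v_rel|² = 170
v_rel×d = (7)·(2) − (-11)·(-5) = -41
since m = R²·170 − (-41)²:  R² = (1681 + 2569) / 170 = 25
R = √25 = 5  ⇒  r_B = 5 − 4 = 1

rB=1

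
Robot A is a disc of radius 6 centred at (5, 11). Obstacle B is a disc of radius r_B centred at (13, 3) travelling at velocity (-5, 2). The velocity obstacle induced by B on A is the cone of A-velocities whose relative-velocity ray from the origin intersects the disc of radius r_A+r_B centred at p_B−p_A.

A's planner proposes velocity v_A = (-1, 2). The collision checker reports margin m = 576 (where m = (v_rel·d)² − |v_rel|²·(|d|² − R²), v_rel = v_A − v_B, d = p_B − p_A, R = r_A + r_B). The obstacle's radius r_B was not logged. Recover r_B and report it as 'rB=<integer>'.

m = 576
d = (8, -8);  v_rel = (4, 0),  |v_rel|² = 16
v_rel×d = (4)·(-8) − (0)·(8) = -32
since m = R²·16 − (-32)²:  R² = (1024 + 576) / 16 = 100
R = √100 = 10  ⇒  r_B = 10 − 6 = 4

rB=4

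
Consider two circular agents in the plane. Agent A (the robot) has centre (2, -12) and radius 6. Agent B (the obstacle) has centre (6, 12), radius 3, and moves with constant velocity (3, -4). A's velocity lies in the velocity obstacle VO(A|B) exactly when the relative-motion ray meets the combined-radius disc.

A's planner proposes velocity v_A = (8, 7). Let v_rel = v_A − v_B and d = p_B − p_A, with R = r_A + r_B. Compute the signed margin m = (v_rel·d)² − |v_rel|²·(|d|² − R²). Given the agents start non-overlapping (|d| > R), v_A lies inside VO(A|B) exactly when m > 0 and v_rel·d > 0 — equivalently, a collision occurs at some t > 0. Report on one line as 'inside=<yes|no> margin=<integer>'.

d = (4, 24),  |d|² = 592;  R = 6+3 = 9,  c = 592−9² = 511
v_rel = (5, 11),  |v_rel|² = 146;  v_rel·d = (5)·(4) + (11)·(24) = 284
146·t² − 568·t + 511 = 0  ⇒  m = 284² − 146·511 = 6050
m = 6050 > 0,  v_rel·d = 284 > 0  ⇒  inside

inside=yes margin=6050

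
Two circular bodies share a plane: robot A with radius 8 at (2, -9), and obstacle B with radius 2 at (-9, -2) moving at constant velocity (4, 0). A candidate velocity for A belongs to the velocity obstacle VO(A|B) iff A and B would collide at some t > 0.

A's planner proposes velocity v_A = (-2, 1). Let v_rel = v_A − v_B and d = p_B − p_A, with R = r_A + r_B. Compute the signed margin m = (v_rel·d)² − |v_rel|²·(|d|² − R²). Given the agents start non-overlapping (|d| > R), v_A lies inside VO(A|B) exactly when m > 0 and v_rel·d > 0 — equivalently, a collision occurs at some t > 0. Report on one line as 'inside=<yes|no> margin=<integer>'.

d = (-11, 7),  |d|² = 170;  R = 8+2 = 10,  c = 170−10² = 70
v_rel = (-6, 1),  |v_rel|² = 37;  v_rel·d = (-6)·(-11) + (1)·(7) = 73
37·t² − 146·t + 70 = 0  ⇒  m = 73² − 37·70 = 2739
m = 2739 > 0,  v_rel·d = 73 > 0  ⇒  inside

inside=yes margin=2739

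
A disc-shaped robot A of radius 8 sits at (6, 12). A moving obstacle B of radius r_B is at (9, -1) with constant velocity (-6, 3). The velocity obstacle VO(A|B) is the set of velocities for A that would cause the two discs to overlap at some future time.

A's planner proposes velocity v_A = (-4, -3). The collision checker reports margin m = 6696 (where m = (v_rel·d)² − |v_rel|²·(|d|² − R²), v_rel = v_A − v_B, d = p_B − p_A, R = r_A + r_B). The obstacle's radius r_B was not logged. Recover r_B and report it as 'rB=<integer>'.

m = 6696
d = (3, -13);  v_rel = (2, -6),  |v_rel|² = 40
v_rel×d = (2)·(-13) − (-6)·(3) = -8
since m = R²·40 − (-8)²:  R² = (64 + 6696) / 40 = 169
R = √169 = 13  ⇒  r_B = 13 − 8 = 5

rB=5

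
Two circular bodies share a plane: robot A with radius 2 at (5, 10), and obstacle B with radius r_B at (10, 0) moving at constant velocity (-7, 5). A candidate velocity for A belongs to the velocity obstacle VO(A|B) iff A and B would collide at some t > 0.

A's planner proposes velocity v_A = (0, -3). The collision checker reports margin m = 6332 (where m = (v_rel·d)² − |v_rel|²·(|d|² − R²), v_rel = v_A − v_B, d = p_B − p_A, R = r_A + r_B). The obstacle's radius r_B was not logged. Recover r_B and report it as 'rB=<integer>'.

m = 6332
d = (5, -10);  v_rel = (7, -8),  |v_rel|² = 113
v_rel×d = (7)·(-10) − (-8)·(5) = -30
since m = R²·113 − (-30)²:  R² = (900 + 6332) / 113 = 64
R = √64 = 8  ⇒  r_B = 8 − 2 = 6

rB=6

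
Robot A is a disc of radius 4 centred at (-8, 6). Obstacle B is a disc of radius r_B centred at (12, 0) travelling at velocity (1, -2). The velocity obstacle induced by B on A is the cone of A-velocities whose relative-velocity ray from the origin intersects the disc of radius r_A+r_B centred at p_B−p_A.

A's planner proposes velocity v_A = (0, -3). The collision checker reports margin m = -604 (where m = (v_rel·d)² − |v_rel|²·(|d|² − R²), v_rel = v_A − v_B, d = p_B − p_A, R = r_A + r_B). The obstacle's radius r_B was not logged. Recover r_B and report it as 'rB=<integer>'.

m = -604
d = (20, -6);  v_rel = (-1, -1),  |v_rel|² = 2
v_rel×d = (-1)·(-6) − (-1)·(20) = 26
since m = R²·2 − 26²:  R² = (676 + -604) / 2 = 36
R = √36 = 6  ⇒  r_B = 6 − 4 = 2

rB=2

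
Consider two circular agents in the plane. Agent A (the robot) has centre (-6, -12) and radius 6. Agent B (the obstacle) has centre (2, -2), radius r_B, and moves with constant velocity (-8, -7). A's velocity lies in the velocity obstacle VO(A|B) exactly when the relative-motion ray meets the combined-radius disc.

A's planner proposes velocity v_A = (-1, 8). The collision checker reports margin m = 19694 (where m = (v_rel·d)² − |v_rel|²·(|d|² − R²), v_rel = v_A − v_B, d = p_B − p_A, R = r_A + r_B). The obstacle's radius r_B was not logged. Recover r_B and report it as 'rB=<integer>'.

m = 19694
d = (8, 10);  v_rel = (7, 15),  |v_rel|² = 274
v_rel×d = (7)·(10) − (15)·(8) = -50
since m = R²·274 − (-50)²:  R² = (2500 + 19694) / 274 = 81
R = √81 = 9  ⇒  r_B = 9 − 6 = 3

rB=3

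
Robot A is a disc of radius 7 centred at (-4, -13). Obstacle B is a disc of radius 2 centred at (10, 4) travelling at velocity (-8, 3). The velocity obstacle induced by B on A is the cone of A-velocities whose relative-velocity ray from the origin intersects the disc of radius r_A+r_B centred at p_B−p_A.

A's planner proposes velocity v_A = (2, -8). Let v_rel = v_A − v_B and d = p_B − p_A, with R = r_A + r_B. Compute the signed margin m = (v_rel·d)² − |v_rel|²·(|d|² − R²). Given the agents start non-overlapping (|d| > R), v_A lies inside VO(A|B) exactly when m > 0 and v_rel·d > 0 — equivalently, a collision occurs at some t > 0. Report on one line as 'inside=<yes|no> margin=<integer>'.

d = (14, 17),  |d|² = 485;  R = 7+2 = 9,  c = 485−9² = 404
v_rel = (10, -11),  |v_rel|² = 221;  v_rel·d = (10)·(14) + (-11)·(17) = -47
221·t² + 94·t + 404 = 0  ⇒  m = (-47)² − 221·404 = -87075
m = -87075 < 0,  v_rel·d = -47 < 0  ⇒  outside

inside=no margin=-87075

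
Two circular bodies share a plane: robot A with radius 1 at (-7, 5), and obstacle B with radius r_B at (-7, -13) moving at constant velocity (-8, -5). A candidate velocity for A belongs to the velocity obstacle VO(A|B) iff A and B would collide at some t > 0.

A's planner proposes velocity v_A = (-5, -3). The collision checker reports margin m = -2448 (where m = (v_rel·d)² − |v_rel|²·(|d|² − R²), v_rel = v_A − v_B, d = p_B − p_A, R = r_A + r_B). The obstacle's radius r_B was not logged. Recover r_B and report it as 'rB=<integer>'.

m = -2448
d = (0, -18);  v_rel = (3, 2),  |v_rel|² = 13
v_rel×d = (3)·(-18) − (2)·(0) = -54
since m = R²·13 − (-54)²:  R² = (2916 + -2448) / 13 = 36
R = √36 = 6  ⇒  r_B = 6 − 1 = 5

rB=5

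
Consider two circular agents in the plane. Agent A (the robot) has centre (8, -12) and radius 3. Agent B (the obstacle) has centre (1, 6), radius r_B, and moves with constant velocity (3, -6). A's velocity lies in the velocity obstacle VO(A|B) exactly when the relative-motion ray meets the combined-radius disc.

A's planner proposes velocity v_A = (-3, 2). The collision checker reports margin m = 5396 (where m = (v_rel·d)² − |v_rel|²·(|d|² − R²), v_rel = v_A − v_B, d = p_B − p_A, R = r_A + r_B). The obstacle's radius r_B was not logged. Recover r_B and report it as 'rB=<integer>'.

m = 5396
d = (-7, 18);  v_rel = (-6, 8),  |v_rel|² = 100
v_rel×d = (-6)·(18) − (8)·(-7) = -52
since m = R²·100 − (-52)²:  R² = (2704 + 5396) / 100 = 81
R = √81 = 9  ⇒  r_B = 9 − 3 = 6

rB=6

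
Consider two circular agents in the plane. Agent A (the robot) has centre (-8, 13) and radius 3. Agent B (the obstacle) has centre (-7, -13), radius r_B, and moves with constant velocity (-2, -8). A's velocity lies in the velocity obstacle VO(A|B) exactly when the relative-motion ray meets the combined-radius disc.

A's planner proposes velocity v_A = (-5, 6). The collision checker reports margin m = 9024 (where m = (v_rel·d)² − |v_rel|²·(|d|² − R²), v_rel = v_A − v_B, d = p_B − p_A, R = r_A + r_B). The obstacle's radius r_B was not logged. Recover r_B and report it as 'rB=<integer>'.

m = 9024
d = (1, -26);  v_rel = (-3, 14),  |v_rel|² = 205
v_rel×d = (-3)·(-26) − (14)·(1) = 64
since m = R²·205 − 64²:  R² = (4096 + 9024) / 205 = 64
R = √64 = 8  ⇒  r_B = 8 − 3 = 5

rB=5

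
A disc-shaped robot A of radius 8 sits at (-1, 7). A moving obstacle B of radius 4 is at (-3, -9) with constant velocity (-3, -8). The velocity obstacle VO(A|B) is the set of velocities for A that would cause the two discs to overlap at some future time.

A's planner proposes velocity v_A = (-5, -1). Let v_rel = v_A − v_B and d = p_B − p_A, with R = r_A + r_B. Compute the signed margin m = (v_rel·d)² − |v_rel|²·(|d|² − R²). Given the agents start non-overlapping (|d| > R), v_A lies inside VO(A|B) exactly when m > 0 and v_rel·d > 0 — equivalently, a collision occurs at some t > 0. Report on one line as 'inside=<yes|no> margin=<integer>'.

d = (-2, -16),  |d|² = 260;  R = 8+4 = 12,  c = 260−12² = 116
v_rel = (-2, 7),  |v_rel|² = 53;  v_rel·d = (-2)·(-2) + (7)·(-16) = -108
53·t² + 216·t + 116 = 0  ⇒  m = (-108)² − 53·116 = 5516
m = 5516 > 0,  v_rel·d = -108 < 0  ⇒  outside

inside=no margin=5516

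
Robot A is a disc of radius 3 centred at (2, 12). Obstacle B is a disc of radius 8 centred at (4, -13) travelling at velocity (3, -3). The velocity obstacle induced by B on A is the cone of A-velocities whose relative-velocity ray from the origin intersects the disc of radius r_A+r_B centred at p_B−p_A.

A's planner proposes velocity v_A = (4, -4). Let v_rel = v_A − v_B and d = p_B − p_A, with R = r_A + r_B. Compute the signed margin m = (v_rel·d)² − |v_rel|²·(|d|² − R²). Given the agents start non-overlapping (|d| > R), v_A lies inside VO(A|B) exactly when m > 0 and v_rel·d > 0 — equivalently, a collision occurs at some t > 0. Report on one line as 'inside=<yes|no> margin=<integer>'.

d = (2, -25),  |d|² = 629;  R = 3+8 = 11,  c = 629−11² = 508
v_rel = (1, -1),  |v_rel|² = 2;  v_rel·d = (1)·(2) + (-1)·(-25) = 27
2·t² − 54·t + 508 = 0  ⇒  m = 27² − 2·508 = -287
m = -287 < 0,  v_rel·d = 27 > 0  ⇒  outside

inside=no margin=-287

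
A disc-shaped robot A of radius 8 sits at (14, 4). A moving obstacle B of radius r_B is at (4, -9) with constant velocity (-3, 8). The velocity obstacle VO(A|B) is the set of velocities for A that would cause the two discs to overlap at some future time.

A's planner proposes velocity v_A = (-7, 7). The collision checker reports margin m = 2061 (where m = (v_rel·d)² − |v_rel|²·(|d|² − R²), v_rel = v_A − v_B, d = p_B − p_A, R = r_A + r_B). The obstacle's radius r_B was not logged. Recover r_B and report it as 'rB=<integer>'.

m = 2061
d = (-10, -13);  v_rel = (-4, -1),  |v_rel|² = 17
v_rel×d = (-4)·(-13) − (-1)·(-10) = 42
since m = R²·17 − 42²:  R² = (1764 + 2061) / 17 = 225
R = √225 = 15  ⇒  r_B = 15 − 8 = 7

rB=7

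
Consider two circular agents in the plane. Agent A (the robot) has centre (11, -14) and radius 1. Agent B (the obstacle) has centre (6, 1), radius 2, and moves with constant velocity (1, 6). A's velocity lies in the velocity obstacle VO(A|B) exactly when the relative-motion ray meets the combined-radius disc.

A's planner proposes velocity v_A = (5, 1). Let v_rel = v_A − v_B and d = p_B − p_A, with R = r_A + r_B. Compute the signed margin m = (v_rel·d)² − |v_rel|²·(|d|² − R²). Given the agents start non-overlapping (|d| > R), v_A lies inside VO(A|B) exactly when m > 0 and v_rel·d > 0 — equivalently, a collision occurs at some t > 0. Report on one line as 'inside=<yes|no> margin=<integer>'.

d = (-5, 15),  |d|² = 250;  R = 1+2 = 3,  c = 250−3² = 241
v_rel = (4, -5),  |v_rel|² = 41;  v_rel·d = (4)·(-5) + (-5)·(15) = -95
41·t² + 190·t + 241 = 0  ⇒  m = (-95)² − 41·241 = -856
m = -856 < 0,  v_rel·d = -95 < 0  ⇒  outside

inside=no margin=-856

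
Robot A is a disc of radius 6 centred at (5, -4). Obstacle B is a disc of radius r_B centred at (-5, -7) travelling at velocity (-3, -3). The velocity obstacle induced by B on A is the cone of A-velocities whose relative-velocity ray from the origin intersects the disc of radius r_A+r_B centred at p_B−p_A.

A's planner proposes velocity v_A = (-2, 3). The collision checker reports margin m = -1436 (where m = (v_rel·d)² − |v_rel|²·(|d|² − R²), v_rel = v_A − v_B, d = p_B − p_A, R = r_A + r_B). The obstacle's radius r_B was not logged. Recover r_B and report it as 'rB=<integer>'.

m = -1436
d = (-10, -3);  v_rel = (1, 6),  |v_rel|² = 37
v_rel×d = (1)·(-3) − (6)·(-10) = 57
since m = R²·37 − 57²:  R² = (3249 + -1436) / 37 = 49
R = √49 = 7  ⇒  r_B = 7 − 6 = 1

rB=1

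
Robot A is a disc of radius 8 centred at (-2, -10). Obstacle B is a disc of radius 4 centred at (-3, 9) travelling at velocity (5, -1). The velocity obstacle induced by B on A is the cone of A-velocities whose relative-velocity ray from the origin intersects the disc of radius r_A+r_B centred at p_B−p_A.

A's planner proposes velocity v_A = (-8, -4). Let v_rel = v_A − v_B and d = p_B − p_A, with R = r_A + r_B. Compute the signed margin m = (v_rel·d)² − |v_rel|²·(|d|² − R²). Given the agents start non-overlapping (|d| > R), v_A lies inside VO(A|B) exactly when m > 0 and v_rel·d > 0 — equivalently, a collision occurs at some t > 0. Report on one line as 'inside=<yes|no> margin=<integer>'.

d = (-1, 19),  |d|² = 362;  R = 8+4 = 12,  c = 362−12² = 218
v_rel = (-13, -3),  |v_rel|² = 178;  v_rel·d = (-13)·(-1) + (-3)·(19) = -44
178·t² + 88·t + 218 = 0  ⇒  m = (-44)² − 178·218 = -36868
m = -36868 < 0,  v_rel·d = -44 < 0  ⇒  outside

inside=no margin=-36868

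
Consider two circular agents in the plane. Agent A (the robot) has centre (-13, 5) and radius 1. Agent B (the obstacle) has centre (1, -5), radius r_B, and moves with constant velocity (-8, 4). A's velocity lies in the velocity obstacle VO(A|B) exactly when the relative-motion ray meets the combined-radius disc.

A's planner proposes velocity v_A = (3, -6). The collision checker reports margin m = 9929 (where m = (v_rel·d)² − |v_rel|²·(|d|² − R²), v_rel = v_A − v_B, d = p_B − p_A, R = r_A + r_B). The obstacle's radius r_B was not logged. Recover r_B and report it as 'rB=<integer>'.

m = 9929
d = (14, -10);  v_rel = (11, -10),  |v_rel|² = 221
v_rel×d = (11)·(-10) − (-10)·(14) = 30
since m = R²·221 − 30²:  R² = (900 + 9929) / 221 = 49
R = √49 = 7  ⇒  r_B = 7 − 1 = 6

rB=6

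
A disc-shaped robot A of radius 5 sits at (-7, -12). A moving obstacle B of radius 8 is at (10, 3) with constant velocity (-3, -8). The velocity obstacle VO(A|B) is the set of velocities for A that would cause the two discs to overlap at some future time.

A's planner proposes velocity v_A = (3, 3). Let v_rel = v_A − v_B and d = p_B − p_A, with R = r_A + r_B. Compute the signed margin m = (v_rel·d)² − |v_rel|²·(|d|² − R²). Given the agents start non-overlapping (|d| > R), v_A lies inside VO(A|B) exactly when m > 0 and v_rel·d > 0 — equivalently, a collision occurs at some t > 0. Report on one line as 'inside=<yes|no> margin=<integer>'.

d = (17, 15),  |d|² = 514;  R = 5+8 = 13,  c = 514−13² = 345
v_rel = (6, 11),  |v_rel|² = 157;  v_rel·d = (6)·(17) + (11)·(15) = 267
157·t² − 534·t + 345 = 0  ⇒  m = 267² − 157·345 = 17124
m = 17124 > 0,  v_rel·d = 267 > 0  ⇒  inside

inside=yes margin=17124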